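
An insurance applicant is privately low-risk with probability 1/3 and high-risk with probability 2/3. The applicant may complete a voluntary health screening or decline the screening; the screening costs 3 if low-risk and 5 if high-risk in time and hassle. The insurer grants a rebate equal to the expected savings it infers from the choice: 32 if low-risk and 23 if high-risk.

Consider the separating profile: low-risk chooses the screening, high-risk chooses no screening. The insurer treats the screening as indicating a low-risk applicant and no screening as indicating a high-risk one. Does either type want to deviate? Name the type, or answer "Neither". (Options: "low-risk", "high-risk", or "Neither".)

The screening pays 32; no screening pays 23.
low-risk: assigned the screening, nets 32 − 3 = 29; deviating to no screening nets 23.
high-risk: assigned no screening, nets 23; deviating to the screening nets 32 − 5 = 27.
The high-risk type gains 4 by deviating.

high-risk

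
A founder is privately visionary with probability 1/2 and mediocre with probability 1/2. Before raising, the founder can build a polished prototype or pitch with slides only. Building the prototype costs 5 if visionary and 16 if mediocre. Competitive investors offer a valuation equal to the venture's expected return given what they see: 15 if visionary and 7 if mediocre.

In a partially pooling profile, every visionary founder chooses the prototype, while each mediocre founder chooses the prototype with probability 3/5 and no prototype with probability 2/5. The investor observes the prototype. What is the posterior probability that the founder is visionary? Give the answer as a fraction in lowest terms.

5/8

P(the prototype) = (1/2)·1 + (1/2)·(3/5) = 4/5.
By Bayes' rule, P(visionary | the prototype) = (1/2) / (4/5) = 5/8.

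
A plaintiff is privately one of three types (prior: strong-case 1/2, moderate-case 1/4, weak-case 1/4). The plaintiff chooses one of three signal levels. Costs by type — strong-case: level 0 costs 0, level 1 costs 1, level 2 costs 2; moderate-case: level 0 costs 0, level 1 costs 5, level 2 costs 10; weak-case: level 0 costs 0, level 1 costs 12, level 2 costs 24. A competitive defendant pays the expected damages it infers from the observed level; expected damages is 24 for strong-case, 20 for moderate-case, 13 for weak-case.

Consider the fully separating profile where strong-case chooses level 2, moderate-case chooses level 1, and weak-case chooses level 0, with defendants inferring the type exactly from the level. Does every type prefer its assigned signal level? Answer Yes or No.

Yes

Separating settlements: level 2 → 24, level 1 → 20, level 0 → 13.
strong-case (assigned level 2): level 0: 13 − 0 = 13; level 1: 20 − 1 = 19; level 2: 24 − 2 = 22. strong-case stays.
moderate-case (assigned level 1): level 0: 13 − 0 = 13; level 1: 20 − 5 = 15; level 2: 24 − 10 = 14. moderate-case stays.
weak-case (assigned level 0): level 0: 13 − 0 = 13; level 1: 20 − 12 = 8; level 2: 24 − 24 = 0. weak-case stays.
Every type prefers its assigned level; separation holds.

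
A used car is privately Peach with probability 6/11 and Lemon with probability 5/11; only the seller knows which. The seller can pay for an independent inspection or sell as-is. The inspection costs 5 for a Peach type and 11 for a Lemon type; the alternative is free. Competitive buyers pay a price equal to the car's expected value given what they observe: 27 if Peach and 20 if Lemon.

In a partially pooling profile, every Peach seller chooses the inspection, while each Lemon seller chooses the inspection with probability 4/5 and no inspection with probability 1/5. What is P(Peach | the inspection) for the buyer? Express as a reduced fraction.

3/5

P(the inspection) = (6/11)·1 + (5/11)·(4/5) = 10/11.
By Bayes' rule, P(Peach | the inspection) = (6/11) / (10/11) = 3/5.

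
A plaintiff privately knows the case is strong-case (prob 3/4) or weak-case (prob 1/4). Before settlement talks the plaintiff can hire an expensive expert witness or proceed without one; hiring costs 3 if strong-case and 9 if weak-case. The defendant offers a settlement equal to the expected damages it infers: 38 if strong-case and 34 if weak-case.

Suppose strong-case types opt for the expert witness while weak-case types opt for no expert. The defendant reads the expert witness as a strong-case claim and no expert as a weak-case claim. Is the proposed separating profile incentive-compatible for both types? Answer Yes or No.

Under these beliefs, the expert witness earns settlement 38 and no expert earns settlement 34.
strong-case: the expert witness nets 38 − 3 = 35; no expert nets 34. strong-case prefers the expert witness.
weak-case: the expert witness nets 38 − 9 = 29; no expert nets 34. weak-case prefers no expert.
Neither type deviates, so the separating profile is an equilibrium.

Yes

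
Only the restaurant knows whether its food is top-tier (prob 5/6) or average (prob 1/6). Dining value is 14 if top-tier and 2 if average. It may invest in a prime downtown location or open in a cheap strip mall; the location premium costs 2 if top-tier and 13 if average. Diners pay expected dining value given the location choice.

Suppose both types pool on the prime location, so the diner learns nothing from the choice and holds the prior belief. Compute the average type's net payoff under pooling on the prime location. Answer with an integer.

Pooled price premium = 5/6·14 + 1/6·2 = 12.
average pays cost 13 for the prime location, so net payoff = 12 − 13 = -1.

-1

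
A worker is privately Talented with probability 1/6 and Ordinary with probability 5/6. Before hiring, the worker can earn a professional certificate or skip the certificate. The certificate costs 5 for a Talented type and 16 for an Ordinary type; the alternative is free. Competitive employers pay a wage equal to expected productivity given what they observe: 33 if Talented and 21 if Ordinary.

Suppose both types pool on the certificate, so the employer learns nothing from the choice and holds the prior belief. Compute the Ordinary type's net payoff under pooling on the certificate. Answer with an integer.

Pooled wage = 1/6·33 + 5/6·21 = 23.
Ordinary pays cost 16 for the certificate, so net payoff = 23 − 16 = 7.

7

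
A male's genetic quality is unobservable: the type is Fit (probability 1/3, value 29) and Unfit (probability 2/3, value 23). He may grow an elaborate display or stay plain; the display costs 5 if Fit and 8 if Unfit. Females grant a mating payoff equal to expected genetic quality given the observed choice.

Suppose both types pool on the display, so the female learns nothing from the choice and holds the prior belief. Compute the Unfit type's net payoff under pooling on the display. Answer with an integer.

17

Pooled mating payoff = 1/3·29 + 2/3·23 = 25.
Unfit pays cost 8 for the display, so net payoff = 25 − 8 = 17.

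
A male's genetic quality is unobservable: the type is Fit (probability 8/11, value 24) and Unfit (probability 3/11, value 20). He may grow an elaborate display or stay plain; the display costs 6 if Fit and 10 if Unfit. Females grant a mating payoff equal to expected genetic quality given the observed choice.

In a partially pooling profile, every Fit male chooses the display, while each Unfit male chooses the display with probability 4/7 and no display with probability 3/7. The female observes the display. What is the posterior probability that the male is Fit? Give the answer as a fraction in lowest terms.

P(the display) = (8/11)·1 + (3/11)·(4/7) = 68/77.
By Bayes' rule, P(Fit | the display) = (8/11) / (68/77) = 14/17.

14/17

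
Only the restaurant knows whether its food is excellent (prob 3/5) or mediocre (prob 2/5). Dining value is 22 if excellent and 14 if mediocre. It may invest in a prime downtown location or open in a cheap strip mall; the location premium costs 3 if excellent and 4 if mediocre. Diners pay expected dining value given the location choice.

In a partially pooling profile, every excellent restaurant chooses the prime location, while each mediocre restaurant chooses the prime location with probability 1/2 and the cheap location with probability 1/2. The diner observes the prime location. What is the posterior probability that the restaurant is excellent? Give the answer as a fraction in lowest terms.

P(the prime location) = (3/5)·1 + (2/5)·(1/2) = 4/5.
By Bayes' rule, P(excellent | the prime location) = (3/5) / (4/5) = 3/4.

3/4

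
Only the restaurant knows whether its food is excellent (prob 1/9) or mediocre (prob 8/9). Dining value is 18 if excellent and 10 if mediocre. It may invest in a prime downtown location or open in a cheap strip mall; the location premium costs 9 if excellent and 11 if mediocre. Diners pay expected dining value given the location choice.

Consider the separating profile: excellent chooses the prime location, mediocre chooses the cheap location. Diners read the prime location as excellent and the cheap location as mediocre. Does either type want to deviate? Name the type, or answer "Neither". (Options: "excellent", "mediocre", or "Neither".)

The prime location pays 18; the cheap location pays 10.
excellent: assigned the prime location, nets 18 − 9 = 9; deviating to the cheap location nets 10.
mediocre: assigned the cheap location, nets 10; deviating to the prime location nets 18 − 11 = 7.
The excellent type gains 1 by deviating.

excellent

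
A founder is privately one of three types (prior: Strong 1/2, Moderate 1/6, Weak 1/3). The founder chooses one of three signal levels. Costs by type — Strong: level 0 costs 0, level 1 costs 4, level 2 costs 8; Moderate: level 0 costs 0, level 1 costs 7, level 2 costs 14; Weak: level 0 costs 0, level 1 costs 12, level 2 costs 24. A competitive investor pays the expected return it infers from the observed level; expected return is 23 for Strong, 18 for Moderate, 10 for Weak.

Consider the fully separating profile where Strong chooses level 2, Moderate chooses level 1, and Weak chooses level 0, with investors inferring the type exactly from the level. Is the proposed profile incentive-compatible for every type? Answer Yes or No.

Separating valuations: level 2 → 23, level 1 → 18, level 0 → 10.
Strong (assigned level 2): level 0: 10 − 0 = 10; level 1: 18 − 4 = 14; level 2: 23 − 8 = 15. Strong stays.
Moderate (assigned level 1): level 0: 10 − 0 = 10; level 1: 18 − 7 = 11; level 2: 23 − 14 = 9. Moderate stays.
Weak (assigned level 0): level 0: 10 − 0 = 10; level 1: 18 − 12 = 6; level 2: 23 − 24 = -1. Weak stays.
Every type prefers its assigned level; separation holds.

Yes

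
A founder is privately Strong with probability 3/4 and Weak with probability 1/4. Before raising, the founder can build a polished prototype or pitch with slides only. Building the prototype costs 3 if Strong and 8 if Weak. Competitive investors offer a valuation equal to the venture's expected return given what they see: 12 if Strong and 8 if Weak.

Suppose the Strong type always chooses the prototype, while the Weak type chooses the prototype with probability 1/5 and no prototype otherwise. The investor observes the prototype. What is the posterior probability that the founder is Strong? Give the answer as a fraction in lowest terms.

15/16

P(the prototype) = (3/4)·1 + (1/4)·(1/5) = 4/5.
By Bayes' rule, P(Strong | the prototype) = (3/4) / (4/5) = 15/16.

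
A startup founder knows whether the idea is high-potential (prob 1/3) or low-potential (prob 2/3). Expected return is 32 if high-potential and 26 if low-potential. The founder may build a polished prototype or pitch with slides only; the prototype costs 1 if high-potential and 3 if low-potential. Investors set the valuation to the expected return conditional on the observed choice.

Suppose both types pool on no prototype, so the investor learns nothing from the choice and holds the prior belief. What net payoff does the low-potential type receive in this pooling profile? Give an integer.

28

Pooled valuation = 1/3·32 + 2/3·26 = 28.
low-potential pays no cost for no prototype, so net payoff = 28.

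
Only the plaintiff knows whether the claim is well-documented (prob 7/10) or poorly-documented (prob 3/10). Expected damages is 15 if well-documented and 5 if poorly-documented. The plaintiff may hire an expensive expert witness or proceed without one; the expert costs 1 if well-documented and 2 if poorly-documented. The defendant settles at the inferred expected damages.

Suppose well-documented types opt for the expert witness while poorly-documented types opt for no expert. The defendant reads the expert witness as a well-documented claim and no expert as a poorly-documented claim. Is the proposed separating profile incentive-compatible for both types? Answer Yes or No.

No

Under these beliefs, the expert witness earns settlement 15 and no expert earns settlement 5.
well-documented: the expert witness nets 15 − 1 = 14; no expert nets 5. well-documented prefers the expert witness.
poorly-documented: the expert witness nets 15 − 2 = 13; no expert nets 5. poorly-documented would deviate to the expert witness.
poorly-documented has a profitable deviation, so the profile is not an equilibrium.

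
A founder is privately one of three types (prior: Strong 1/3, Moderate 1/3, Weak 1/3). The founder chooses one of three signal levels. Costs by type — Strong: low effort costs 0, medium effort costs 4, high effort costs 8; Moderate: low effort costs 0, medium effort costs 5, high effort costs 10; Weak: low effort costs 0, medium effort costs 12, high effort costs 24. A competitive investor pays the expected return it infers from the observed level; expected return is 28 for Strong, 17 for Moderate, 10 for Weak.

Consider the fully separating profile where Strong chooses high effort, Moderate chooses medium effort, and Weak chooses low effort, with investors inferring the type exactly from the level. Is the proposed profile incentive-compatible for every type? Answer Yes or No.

Separating valuations: high effort → 28, medium effort → 17, low effort → 10.
Strong (assigned high effort): low effort: 10 − 0 = 10; medium effort: 17 − 4 = 13; high effort: 28 − 8 = 20. Strong stays.
Moderate (assigned medium effort): low effort: 10 − 0 = 10; medium effort: 17 − 5 = 12; high effort: 28 − 10 = 18. Moderate prefers high effort.
Weak (assigned low effort): low effort: 10 − 0 = 10; medium effort: 17 − 12 = 5; high effort: 28 − 24 = 4. Weak stays.
At least one type deviates; the separating profile fails.

No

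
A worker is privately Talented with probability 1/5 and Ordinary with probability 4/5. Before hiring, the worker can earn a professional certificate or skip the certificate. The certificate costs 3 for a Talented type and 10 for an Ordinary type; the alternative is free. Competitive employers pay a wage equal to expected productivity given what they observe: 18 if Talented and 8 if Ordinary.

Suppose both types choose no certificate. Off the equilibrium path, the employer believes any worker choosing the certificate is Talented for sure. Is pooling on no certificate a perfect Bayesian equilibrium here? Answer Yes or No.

No

On path, the employer holds the prior and pays 1/5·18 + 4/5·8 = 10. Off path (the certificate), believing Talented, it pays 18.
Talented: no certificate nets 10; the certificate nets 18 − 3 = 15. Talented would deviate.
Ordinary: no certificate nets 10; the certificate nets 18 − 10 = 8. Ordinary stays.
A type deviates, so pooling fails.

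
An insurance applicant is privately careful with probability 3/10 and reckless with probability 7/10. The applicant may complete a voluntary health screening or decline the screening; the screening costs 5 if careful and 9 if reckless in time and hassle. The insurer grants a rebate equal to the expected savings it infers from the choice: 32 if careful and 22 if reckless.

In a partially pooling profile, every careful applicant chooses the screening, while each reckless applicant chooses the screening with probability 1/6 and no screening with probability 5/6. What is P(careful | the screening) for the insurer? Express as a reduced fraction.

18/25

P(the screening) = (3/10)·1 + (7/10)·(1/6) = 5/12.
By Bayes' rule, P(careful | the screening) = (3/10) / (5/12) = 18/25.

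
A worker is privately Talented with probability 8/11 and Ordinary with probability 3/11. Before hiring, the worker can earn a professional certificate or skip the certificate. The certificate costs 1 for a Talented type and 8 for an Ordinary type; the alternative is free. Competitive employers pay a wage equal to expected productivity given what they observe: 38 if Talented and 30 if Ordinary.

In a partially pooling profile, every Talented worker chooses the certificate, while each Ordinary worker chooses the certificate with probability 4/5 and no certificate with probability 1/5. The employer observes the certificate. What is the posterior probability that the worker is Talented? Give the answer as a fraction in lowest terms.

10/13

P(the certificate) = (8/11)·1 + (3/11)·(4/5) = 52/55.
By Bayes' rule, P(Talented | the certificate) = (8/11) / (52/55) = 10/13.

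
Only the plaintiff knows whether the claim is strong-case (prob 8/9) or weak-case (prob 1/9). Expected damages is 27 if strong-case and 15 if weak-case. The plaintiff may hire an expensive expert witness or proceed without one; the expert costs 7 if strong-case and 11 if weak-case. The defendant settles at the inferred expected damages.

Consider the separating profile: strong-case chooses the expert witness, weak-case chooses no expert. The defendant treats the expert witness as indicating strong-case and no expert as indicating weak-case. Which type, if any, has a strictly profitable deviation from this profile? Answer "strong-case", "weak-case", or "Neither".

weak-case

The expert witness pays 27; no expert pays 15.
strong-case: assigned the expert witness, nets 27 − 7 = 20; deviating to no expert nets 15.
weak-case: assigned no expert, nets 15; deviating to the expert witness nets 27 − 11 = 16.
The weak-case type gains 1 by deviating.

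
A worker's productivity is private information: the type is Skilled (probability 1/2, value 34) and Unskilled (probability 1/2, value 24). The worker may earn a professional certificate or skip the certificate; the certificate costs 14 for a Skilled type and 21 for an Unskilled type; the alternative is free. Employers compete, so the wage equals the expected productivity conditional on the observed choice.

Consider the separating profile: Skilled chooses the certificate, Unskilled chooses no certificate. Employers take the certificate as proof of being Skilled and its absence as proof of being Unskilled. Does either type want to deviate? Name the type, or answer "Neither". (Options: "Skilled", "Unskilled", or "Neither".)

Skilled

The certificate pays 34; no certificate pays 24.
Skilled: assigned the certificate, nets 34 − 14 = 20; deviating to no certificate nets 24.
Unskilled: assigned no certificate, nets 24; deviating to the certificate nets 34 − 21 = 13.
The Skilled type gains 4 by deviating.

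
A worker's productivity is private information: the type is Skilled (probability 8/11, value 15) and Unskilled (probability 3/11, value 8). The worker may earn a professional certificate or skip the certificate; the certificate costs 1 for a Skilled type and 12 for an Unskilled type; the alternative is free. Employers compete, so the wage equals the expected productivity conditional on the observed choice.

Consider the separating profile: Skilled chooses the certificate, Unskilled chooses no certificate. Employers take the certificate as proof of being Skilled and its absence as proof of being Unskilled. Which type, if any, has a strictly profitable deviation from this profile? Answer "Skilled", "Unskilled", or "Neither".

The certificate pays 15; no certificate pays 8.
Skilled: assigned the certificate, nets 15 − 1 = 14; deviating to no certificate nets 8.
Unskilled: assigned no certificate, nets 8; deviating to the certificate nets 15 − 12 = 3.
Both types strictly prefer their assigned action; no profitable deviation.

Neither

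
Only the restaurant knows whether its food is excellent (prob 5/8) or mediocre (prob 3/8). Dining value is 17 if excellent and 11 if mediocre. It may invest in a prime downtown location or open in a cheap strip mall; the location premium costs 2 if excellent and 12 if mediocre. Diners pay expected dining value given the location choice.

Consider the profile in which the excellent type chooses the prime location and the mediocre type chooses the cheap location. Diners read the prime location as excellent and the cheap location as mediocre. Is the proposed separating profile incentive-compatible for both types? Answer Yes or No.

Yes

Under these beliefs, the prime location earns price premium 17 and the cheap location earns price premium 11.
excellent: the prime location nets 17 − 2 = 15; the cheap location nets 11. excellent prefers the prime location.
mediocre: the prime location nets 17 − 12 = 5; the cheap location nets 11. mediocre prefers the cheap location.
Neither type deviates, so the separating profile is an equilibrium.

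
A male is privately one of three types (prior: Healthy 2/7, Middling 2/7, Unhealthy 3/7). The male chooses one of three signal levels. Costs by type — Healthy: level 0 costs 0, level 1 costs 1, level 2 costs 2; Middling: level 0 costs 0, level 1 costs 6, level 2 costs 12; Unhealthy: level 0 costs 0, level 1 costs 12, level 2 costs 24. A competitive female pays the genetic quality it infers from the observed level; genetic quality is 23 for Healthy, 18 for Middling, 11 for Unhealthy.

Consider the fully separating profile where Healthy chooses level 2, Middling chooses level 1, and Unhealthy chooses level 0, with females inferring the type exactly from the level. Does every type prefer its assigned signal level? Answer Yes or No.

Yes

Separating mating payoffs: level 2 → 23, level 1 → 18, level 0 → 11.
Healthy (assigned level 2): level 0: 11 − 0 = 11; level 1: 18 − 1 = 17; level 2: 23 − 2 = 21. Healthy stays.
Middling (assigned level 1): level 0: 11 − 0 = 11; level 1: 18 − 6 = 12; level 2: 23 − 12 = 11. Middling stays.
Unhealthy (assigned level 0): level 0: 11 − 0 = 11; level 1: 18 − 12 = 6; level 2: 23 − 24 = -1. Unhealthy stays.
Every type prefers its assigned level; separation holds.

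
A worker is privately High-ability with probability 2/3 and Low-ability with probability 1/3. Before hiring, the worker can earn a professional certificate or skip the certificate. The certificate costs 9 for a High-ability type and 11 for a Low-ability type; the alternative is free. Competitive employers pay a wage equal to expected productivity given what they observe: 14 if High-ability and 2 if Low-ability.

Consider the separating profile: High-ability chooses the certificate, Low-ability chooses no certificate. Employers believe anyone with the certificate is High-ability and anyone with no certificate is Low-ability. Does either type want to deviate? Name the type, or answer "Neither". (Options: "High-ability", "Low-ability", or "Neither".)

The certificate pays 14; no certificate pays 2.
High-ability: assigned the certificate, nets 14 − 9 = 5; deviating to no certificate nets 2.
Low-ability: assigned no certificate, nets 2; deviating to the certificate nets 14 − 11 = 3.
The Low-ability type gains 1 by deviating.

Low-ability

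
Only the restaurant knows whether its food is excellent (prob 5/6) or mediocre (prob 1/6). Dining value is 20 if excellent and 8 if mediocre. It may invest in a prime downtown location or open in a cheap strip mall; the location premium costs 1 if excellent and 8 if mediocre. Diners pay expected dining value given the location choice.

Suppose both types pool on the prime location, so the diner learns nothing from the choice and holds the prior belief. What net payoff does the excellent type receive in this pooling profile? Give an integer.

17

Pooled price premium = 5/6·20 + 1/6·8 = 18.
excellent pays cost 1 for the prime location, so net payoff = 18 − 1 = 17.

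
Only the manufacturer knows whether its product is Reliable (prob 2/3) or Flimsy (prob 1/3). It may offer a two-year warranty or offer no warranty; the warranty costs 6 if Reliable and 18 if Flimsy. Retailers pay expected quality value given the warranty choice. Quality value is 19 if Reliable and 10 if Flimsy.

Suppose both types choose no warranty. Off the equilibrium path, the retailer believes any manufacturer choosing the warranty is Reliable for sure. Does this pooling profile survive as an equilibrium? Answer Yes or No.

Yes

On path, the retailer holds the prior and pays 2/3·19 + 1/3·10 = 16. Off path (the warranty), believing Reliable, it pays 19.
Reliable: no warranty nets 16; the warranty nets 19 − 6 = 13. Reliable stays.
Flimsy: no warranty nets 16; the warranty nets 19 − 18 = 1. Flimsy stays.
No type deviates, so pooling is sustained.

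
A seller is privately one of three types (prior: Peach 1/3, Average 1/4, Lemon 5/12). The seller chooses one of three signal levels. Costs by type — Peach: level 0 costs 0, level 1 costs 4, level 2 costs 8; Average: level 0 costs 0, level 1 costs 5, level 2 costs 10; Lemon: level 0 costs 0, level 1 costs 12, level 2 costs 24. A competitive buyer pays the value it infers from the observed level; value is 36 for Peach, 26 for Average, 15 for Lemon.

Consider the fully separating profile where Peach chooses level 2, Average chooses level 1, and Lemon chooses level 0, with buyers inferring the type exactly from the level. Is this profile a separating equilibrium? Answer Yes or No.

No

Separating prices: level 2 → 36, level 1 → 26, level 0 → 15.
Peach (assigned level 2): level 0: 15 − 0 = 15; level 1: 26 − 4 = 22; level 2: 36 − 8 = 28. Peach stays.
Average (assigned level 1): level 0: 15 − 0 = 15; level 1: 26 − 5 = 21; level 2: 36 − 10 = 26. Average prefers level 2.
Lemon (assigned level 0): level 0: 15 − 0 = 15; level 1: 26 − 12 = 14; level 2: 36 − 24 = 12. Lemon stays.
At least one type deviates; the separating profile fails.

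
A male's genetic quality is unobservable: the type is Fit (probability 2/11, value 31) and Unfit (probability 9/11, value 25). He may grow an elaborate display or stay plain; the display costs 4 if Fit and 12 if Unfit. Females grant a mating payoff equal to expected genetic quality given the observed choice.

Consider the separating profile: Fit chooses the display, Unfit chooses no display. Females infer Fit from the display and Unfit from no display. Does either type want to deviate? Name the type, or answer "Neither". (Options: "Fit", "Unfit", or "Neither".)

The display pays 31; no display pays 25.
Fit: assigned the display, nets 31 − 4 = 27; deviating to no display nets 25.
Unfit: assigned no display, nets 25; deviating to the display nets 31 − 12 = 19.
Both types strictly prefer their assigned action; no profitable deviation.

Neither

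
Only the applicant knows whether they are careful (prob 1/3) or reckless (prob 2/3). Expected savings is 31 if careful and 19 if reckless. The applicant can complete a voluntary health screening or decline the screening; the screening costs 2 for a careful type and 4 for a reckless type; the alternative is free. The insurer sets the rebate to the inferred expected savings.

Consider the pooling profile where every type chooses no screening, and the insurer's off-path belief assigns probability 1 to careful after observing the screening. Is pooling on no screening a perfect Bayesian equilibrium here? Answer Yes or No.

No

On path, the insurer holds the prior and pays 1/3·31 + 2/3·19 = 23. Off path (the screening), believing careful, it pays 31.
careful: no screening nets 23; the screening nets 31 − 2 = 29. careful would deviate.
reckless: no screening nets 23; the screening nets 31 − 4 = 27. reckless would deviate.
A type deviates, so pooling fails.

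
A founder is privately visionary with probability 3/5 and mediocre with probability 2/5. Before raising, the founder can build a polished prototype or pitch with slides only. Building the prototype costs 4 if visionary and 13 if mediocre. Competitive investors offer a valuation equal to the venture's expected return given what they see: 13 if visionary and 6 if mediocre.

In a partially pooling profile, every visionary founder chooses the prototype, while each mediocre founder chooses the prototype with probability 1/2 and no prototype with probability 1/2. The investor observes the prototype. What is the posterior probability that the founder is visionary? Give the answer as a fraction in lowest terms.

P(the prototype) = (3/5)·1 + (2/5)·(1/2) = 4/5.
By Bayes' rule, P(visionary | the prototype) = (3/5) / (4/5) = 3/4.

3/4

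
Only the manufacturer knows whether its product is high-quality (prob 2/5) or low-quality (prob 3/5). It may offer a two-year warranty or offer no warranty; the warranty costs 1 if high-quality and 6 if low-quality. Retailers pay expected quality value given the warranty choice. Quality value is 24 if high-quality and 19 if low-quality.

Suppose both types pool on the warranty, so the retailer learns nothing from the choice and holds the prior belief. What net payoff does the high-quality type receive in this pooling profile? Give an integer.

Pooled price = 2/5·24 + 3/5·19 = 21.
high-quality pays cost 1 for the warranty, so net payoff = 21 − 1 = 20.

20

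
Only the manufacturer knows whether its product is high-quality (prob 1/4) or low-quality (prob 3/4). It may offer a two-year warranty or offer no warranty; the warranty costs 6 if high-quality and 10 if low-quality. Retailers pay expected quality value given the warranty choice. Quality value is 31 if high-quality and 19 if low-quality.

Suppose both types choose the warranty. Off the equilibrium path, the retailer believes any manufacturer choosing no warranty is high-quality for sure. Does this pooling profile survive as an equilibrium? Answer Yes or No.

No

On path, the retailer holds the prior and pays 1/4·31 + 3/4·19 = 22. Off path (no warranty), believing high-quality, it pays 31.
high-quality: the warranty nets 22 − 6 = 16; no warranty nets 31. high-quality would deviate.
low-quality: the warranty nets 22 − 10 = 12; no warranty nets 31. low-quality would deviate.
A type deviates, so pooling fails.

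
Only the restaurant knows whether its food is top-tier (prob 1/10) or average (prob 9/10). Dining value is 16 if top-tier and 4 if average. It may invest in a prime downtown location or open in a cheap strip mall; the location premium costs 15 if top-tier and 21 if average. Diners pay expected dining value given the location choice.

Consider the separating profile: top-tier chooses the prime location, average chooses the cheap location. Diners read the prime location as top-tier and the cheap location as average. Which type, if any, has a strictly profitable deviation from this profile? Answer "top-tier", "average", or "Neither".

The prime location pays 16; the cheap location pays 4.
top-tier: assigned the prime location, nets 16 − 15 = 1; deviating to the cheap location nets 4.
average: assigned the cheap location, nets 4; deviating to the prime location nets 16 − 21 = -5.
The top-tier type gains 3 by deviating.

top-tier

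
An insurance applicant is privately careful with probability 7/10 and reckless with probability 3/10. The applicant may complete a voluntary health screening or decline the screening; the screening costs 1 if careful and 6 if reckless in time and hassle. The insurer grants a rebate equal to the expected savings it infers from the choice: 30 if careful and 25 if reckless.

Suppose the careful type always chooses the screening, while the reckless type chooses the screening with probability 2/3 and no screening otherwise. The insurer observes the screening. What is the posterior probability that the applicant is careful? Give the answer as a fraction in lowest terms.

P(the screening) = (7/10)·1 + (3/10)·(2/3) = 9/10.
By Bayes' rule, P(careful | the screening) = (7/10) / (9/10) = 7/9.

7/9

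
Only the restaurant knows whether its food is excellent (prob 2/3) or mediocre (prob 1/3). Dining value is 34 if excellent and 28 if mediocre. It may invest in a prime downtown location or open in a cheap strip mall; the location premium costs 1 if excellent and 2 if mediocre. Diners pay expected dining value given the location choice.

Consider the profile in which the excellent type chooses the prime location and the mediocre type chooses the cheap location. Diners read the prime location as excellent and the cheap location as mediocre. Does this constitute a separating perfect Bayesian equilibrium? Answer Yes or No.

No

Under these beliefs, the prime location earns price premium 34 and the cheap location earns price premium 28.
excellent: the prime location nets 34 − 1 = 33; the cheap location nets 28. excellent prefers the prime location.
mediocre: the prime location nets 34 − 2 = 32; the cheap location nets 28. mediocre would deviate to the prime location.
mediocre has a profitable deviation, so the profile is not an equilibrium.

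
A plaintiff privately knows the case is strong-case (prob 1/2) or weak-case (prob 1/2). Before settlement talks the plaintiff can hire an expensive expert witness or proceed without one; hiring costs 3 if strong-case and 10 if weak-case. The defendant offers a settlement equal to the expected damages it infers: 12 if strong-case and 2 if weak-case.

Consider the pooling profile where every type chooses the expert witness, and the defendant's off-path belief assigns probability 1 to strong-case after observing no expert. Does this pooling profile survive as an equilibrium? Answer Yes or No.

No

On path, the defendant holds the prior and pays 1/2·12 + 1/2·2 = 7. Off path (no expert), believing strong-case, it pays 12.
strong-case: the expert witness nets 7 − 3 = 4; no expert nets 12. strong-case would deviate.
weak-case: the expert witness nets 7 − 10 = -3; no expert nets 12. weak-case would deviate.
A type deviates, so pooling fails.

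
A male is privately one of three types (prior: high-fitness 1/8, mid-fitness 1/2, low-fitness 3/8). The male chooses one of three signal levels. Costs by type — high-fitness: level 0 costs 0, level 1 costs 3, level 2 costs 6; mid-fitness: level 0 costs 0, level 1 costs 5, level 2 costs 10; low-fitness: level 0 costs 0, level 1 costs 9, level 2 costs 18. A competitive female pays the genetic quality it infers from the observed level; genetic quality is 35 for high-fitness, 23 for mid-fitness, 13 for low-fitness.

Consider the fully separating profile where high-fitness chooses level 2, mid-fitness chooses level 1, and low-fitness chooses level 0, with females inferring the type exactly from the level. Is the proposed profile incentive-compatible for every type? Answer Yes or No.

Separating mating payoffs: level 2 → 35, level 1 → 23, level 0 → 13.
high-fitness (assigned level 2): level 0: 13 − 0 = 13; level 1: 23 − 3 = 20; level 2: 35 − 6 = 29. high-fitness stays.
mid-fitness (assigned level 1): level 0: 13 − 0 = 13; level 1: 23 − 5 = 18; level 2: 35 − 10 = 25. mid-fitness prefers level 2.
low-fitness (assigned level 0): level 0: 13 − 0 = 13; level 1: 23 − 9 = 14; level 2: 35 − 18 = 17. low-fitness prefers level 2.
At least one type deviates; the separating profile fails.

No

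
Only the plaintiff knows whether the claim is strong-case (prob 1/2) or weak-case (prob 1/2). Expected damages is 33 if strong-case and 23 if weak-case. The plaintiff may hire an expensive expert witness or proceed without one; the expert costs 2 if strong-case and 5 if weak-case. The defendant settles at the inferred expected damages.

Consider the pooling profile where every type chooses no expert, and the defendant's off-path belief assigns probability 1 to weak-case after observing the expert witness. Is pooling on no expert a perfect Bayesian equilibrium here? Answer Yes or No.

On path, the defendant holds the prior and pays 1/2·33 + 1/2·23 = 28. Off path (the expert witness), believing weak-case, it pays 23.
strong-case: no expert nets 28; the expert witness nets 23 − 2 = 21. strong-case stays.
weak-case: no expert nets 28; the expert witness nets 23 − 5 = 18. weak-case stays.
No type deviates, so pooling is sustained.

Yes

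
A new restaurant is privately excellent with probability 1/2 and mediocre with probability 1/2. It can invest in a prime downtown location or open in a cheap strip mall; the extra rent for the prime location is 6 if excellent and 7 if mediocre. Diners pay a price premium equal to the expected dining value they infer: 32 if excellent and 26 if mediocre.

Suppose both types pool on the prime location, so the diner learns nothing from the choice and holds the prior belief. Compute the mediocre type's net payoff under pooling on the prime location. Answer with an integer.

22

Pooled price premium = 1/2·32 + 1/2·26 = 29.
mediocre pays cost 7 for the prime location, so net payoff = 29 − 7 = 22.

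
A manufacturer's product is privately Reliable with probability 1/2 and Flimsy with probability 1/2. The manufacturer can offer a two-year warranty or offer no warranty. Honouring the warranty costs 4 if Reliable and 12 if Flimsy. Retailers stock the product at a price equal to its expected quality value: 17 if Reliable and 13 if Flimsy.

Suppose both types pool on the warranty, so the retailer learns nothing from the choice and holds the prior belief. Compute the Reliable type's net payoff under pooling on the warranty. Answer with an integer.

11

Pooled price = 1/2·17 + 1/2·13 = 15.
Reliable pays cost 4 for the warranty, so net payoff = 15 − 4 = 11.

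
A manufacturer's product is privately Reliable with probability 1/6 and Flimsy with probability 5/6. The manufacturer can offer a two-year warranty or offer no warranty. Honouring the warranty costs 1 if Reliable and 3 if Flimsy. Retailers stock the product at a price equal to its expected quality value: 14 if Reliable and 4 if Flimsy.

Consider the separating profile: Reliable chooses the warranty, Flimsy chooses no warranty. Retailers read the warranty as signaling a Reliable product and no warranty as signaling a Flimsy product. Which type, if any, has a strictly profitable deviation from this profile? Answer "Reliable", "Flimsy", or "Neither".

The warranty pays 14; no warranty pays 4.
Reliable: assigned the warranty, nets 14 − 1 = 13; deviating to no warranty nets 4.
Flimsy: assigned no warranty, nets 4; deviating to the warranty nets 14 − 3 = 11.
The Flimsy type gains 7 by deviating.

Flimsy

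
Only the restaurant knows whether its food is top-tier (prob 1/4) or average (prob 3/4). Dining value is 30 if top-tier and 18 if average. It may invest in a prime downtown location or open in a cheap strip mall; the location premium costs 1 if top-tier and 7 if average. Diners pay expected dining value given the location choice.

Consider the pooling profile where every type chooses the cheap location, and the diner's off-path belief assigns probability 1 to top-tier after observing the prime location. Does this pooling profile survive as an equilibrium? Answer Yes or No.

No

On path, the diner holds the prior and pays 1/4·30 + 3/4·18 = 21. Off path (the prime location), believing top-tier, it pays 30.
top-tier: the cheap location nets 21; the prime location nets 30 − 1 = 29. top-tier would deviate.
average: the cheap location nets 21; the prime location nets 30 − 7 = 23. average would deviate.
A type deviates, so pooling fails.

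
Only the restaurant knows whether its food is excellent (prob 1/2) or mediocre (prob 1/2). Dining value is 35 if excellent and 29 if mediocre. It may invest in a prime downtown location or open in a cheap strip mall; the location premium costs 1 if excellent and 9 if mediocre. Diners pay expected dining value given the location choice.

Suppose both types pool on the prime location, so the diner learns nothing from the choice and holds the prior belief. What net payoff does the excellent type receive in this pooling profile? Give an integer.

Pooled price premium = 1/2·35 + 1/2·29 = 32.
excellent pays cost 1 for the prime location, so net payoff = 32 − 1 = 31.

31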